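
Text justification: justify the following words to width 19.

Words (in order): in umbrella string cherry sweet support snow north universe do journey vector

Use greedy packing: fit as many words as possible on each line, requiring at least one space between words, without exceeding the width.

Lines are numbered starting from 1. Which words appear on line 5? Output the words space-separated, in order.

Line 1: ['in', 'umbrella', 'string'] (min_width=18, slack=1)
Line 2: ['cherry', 'sweet'] (min_width=12, slack=7)
Line 3: ['support', 'snow', 'north'] (min_width=18, slack=1)
Line 4: ['universe', 'do', 'journey'] (min_width=19, slack=0)
Line 5: ['vector'] (min_width=6, slack=13)

Answer: vector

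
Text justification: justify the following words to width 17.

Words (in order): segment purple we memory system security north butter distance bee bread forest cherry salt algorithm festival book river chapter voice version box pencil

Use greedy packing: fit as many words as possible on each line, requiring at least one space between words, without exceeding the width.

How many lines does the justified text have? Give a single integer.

Line 1: ['segment', 'purple', 'we'] (min_width=17, slack=0)
Line 2: ['memory', 'system'] (min_width=13, slack=4)
Line 3: ['security', 'north'] (min_width=14, slack=3)
Line 4: ['butter', 'distance'] (min_width=15, slack=2)
Line 5: ['bee', 'bread', 'forest'] (min_width=16, slack=1)
Line 6: ['cherry', 'salt'] (min_width=11, slack=6)
Line 7: ['algorithm'] (min_width=9, slack=8)
Line 8: ['festival', 'book'] (min_width=13, slack=4)
Line 9: ['river', 'chapter'] (min_width=13, slack=4)
Line 10: ['voice', 'version', 'box'] (min_width=17, slack=0)
Line 11: ['pencil'] (min_width=6, slack=11)
Total lines: 11

Answer: 11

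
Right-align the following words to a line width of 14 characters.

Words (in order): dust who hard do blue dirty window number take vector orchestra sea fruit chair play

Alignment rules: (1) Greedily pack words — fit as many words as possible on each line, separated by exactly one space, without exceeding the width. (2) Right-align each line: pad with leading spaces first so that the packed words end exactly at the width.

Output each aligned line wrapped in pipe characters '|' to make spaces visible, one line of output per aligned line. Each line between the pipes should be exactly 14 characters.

Answer: | dust who hard|
| do blue dirty|
| window number|
|   take vector|
| orchestra sea|
|   fruit chair|
|          play|

Derivation:
Line 1: ['dust', 'who', 'hard'] (min_width=13, slack=1)
Line 2: ['do', 'blue', 'dirty'] (min_width=13, slack=1)
Line 3: ['window', 'number'] (min_width=13, slack=1)
Line 4: ['take', 'vector'] (min_width=11, slack=3)
Line 5: ['orchestra', 'sea'] (min_width=13, slack=1)
Line 6: ['fruit', 'chair'] (min_width=11, slack=3)
Line 7: ['play'] (min_width=4, slack=10)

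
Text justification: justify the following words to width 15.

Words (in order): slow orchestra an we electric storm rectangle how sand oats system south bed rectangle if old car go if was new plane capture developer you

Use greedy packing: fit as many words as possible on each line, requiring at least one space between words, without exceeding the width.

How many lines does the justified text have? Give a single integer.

Answer: 10

Derivation:
Line 1: ['slow', 'orchestra'] (min_width=14, slack=1)
Line 2: ['an', 'we', 'electric'] (min_width=14, slack=1)
Line 3: ['storm', 'rectangle'] (min_width=15, slack=0)
Line 4: ['how', 'sand', 'oats'] (min_width=13, slack=2)
Line 5: ['system', 'south'] (min_width=12, slack=3)
Line 6: ['bed', 'rectangle'] (min_width=13, slack=2)
Line 7: ['if', 'old', 'car', 'go'] (min_width=13, slack=2)
Line 8: ['if', 'was', 'new'] (min_width=10, slack=5)
Line 9: ['plane', 'capture'] (min_width=13, slack=2)
Line 10: ['developer', 'you'] (min_width=13, slack=2)
Total lines: 10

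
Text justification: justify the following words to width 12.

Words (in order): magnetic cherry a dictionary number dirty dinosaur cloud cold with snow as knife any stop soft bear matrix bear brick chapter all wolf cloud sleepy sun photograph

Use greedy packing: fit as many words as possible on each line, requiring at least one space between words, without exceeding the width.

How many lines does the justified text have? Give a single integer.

Line 1: ['magnetic'] (min_width=8, slack=4)
Line 2: ['cherry', 'a'] (min_width=8, slack=4)
Line 3: ['dictionary'] (min_width=10, slack=2)
Line 4: ['number', 'dirty'] (min_width=12, slack=0)
Line 5: ['dinosaur'] (min_width=8, slack=4)
Line 6: ['cloud', 'cold'] (min_width=10, slack=2)
Line 7: ['with', 'snow', 'as'] (min_width=12, slack=0)
Line 8: ['knife', 'any'] (min_width=9, slack=3)
Line 9: ['stop', 'soft'] (min_width=9, slack=3)
Line 10: ['bear', 'matrix'] (min_width=11, slack=1)
Line 11: ['bear', 'brick'] (min_width=10, slack=2)
Line 12: ['chapter', 'all'] (min_width=11, slack=1)
Line 13: ['wolf', 'cloud'] (min_width=10, slack=2)
Line 14: ['sleepy', 'sun'] (min_width=10, slack=2)
Line 15: ['photograph'] (min_width=10, slack=2)
Total lines: 15

Answer: 15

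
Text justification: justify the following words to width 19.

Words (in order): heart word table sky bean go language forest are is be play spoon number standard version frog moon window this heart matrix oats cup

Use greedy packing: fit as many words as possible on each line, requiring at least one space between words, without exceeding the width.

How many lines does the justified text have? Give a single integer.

Line 1: ['heart', 'word', 'table'] (min_width=16, slack=3)
Line 2: ['sky', 'bean', 'go'] (min_width=11, slack=8)
Line 3: ['language', 'forest', 'are'] (min_width=19, slack=0)
Line 4: ['is', 'be', 'play', 'spoon'] (min_width=16, slack=3)
Line 5: ['number', 'standard'] (min_width=15, slack=4)
Line 6: ['version', 'frog', 'moon'] (min_width=17, slack=2)
Line 7: ['window', 'this', 'heart'] (min_width=17, slack=2)
Line 8: ['matrix', 'oats', 'cup'] (min_width=15, slack=4)
Total lines: 8

Answer: 8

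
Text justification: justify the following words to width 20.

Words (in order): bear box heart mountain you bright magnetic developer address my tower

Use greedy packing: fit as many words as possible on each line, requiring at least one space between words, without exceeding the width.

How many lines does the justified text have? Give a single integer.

Answer: 4

Derivation:
Line 1: ['bear', 'box', 'heart'] (min_width=14, slack=6)
Line 2: ['mountain', 'you', 'bright'] (min_width=19, slack=1)
Line 3: ['magnetic', 'developer'] (min_width=18, slack=2)
Line 4: ['address', 'my', 'tower'] (min_width=16, slack=4)
Total lines: 4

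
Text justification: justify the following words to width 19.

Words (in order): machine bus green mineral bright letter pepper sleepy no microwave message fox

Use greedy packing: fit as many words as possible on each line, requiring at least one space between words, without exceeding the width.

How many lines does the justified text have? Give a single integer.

Line 1: ['machine', 'bus', 'green'] (min_width=17, slack=2)
Line 2: ['mineral', 'bright'] (min_width=14, slack=5)
Line 3: ['letter', 'pepper'] (min_width=13, slack=6)
Line 4: ['sleepy', 'no', 'microwave'] (min_width=19, slack=0)
Line 5: ['message', 'fox'] (min_width=11, slack=8)
Total lines: 5

Answer: 5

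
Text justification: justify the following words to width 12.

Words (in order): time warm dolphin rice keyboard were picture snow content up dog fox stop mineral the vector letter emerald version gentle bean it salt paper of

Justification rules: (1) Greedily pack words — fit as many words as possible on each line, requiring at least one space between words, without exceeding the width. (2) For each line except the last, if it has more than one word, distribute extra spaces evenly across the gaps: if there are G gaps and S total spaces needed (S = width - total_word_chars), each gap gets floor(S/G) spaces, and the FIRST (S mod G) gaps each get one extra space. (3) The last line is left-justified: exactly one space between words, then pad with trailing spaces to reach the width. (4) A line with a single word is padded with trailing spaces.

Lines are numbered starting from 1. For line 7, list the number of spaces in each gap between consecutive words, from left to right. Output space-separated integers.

Line 1: ['time', 'warm'] (min_width=9, slack=3)
Line 2: ['dolphin', 'rice'] (min_width=12, slack=0)
Line 3: ['keyboard'] (min_width=8, slack=4)
Line 4: ['were', 'picture'] (min_width=12, slack=0)
Line 5: ['snow', 'content'] (min_width=12, slack=0)
Line 6: ['up', 'dog', 'fox'] (min_width=10, slack=2)
Line 7: ['stop', 'mineral'] (min_width=12, slack=0)
Line 8: ['the', 'vector'] (min_width=10, slack=2)
Line 9: ['letter'] (min_width=6, slack=6)
Line 10: ['emerald'] (min_width=7, slack=5)
Line 11: ['version'] (min_width=7, slack=5)
Line 12: ['gentle', 'bean'] (min_width=11, slack=1)
Line 13: ['it', 'salt'] (min_width=7, slack=5)
Line 14: ['paper', 'of'] (min_width=8, slack=4)

Answer: 1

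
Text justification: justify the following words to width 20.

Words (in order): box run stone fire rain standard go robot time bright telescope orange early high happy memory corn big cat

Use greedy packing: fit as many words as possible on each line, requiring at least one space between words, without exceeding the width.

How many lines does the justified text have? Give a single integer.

Answer: 6

Derivation:
Line 1: ['box', 'run', 'stone', 'fire'] (min_width=18, slack=2)
Line 2: ['rain', 'standard', 'go'] (min_width=16, slack=4)
Line 3: ['robot', 'time', 'bright'] (min_width=17, slack=3)
Line 4: ['telescope', 'orange'] (min_width=16, slack=4)
Line 5: ['early', 'high', 'happy'] (min_width=16, slack=4)
Line 6: ['memory', 'corn', 'big', 'cat'] (min_width=19, slack=1)
Total lines: 6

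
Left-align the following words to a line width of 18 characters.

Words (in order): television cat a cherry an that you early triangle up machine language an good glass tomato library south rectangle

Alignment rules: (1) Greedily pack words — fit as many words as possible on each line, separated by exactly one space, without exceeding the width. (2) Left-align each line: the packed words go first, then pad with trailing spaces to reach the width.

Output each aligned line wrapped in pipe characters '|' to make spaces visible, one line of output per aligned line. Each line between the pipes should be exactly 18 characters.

Answer: |television cat a  |
|cherry an that you|
|early triangle up |
|machine language  |
|an good glass     |
|tomato library    |
|south rectangle   |

Derivation:
Line 1: ['television', 'cat', 'a'] (min_width=16, slack=2)
Line 2: ['cherry', 'an', 'that', 'you'] (min_width=18, slack=0)
Line 3: ['early', 'triangle', 'up'] (min_width=17, slack=1)
Line 4: ['machine', 'language'] (min_width=16, slack=2)
Line 5: ['an', 'good', 'glass'] (min_width=13, slack=5)
Line 6: ['tomato', 'library'] (min_width=14, slack=4)
Line 7: ['south', 'rectangle'] (min_width=15, slack=3)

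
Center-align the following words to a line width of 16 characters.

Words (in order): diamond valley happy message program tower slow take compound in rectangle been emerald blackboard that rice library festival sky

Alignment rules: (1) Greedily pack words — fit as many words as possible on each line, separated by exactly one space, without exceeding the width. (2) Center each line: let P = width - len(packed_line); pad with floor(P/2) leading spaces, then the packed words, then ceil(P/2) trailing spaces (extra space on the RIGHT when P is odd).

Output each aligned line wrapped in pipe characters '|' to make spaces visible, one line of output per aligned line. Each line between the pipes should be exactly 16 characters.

Line 1: ['diamond', 'valley'] (min_width=14, slack=2)
Line 2: ['happy', 'message'] (min_width=13, slack=3)
Line 3: ['program', 'tower'] (min_width=13, slack=3)
Line 4: ['slow', 'take'] (min_width=9, slack=7)
Line 5: ['compound', 'in'] (min_width=11, slack=5)
Line 6: ['rectangle', 'been'] (min_width=14, slack=2)
Line 7: ['emerald'] (min_width=7, slack=9)
Line 8: ['blackboard', 'that'] (min_width=15, slack=1)
Line 9: ['rice', 'library'] (min_width=12, slack=4)
Line 10: ['festival', 'sky'] (min_width=12, slack=4)

Answer: | diamond valley |
| happy message  |
| program tower  |
|   slow take    |
|  compound in   |
| rectangle been |
|    emerald     |
|blackboard that |
|  rice library  |
|  festival sky  |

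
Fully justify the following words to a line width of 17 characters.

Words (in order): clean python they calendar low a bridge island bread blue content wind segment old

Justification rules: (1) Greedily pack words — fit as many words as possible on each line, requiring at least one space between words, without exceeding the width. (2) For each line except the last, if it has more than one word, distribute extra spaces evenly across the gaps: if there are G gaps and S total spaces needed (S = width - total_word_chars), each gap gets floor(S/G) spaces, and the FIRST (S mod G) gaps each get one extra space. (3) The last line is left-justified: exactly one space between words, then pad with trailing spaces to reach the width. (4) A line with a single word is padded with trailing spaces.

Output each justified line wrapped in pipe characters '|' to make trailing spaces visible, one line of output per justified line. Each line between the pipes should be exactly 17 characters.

Line 1: ['clean', 'python', 'they'] (min_width=17, slack=0)
Line 2: ['calendar', 'low', 'a'] (min_width=14, slack=3)
Line 3: ['bridge', 'island'] (min_width=13, slack=4)
Line 4: ['bread', 'blue'] (min_width=10, slack=7)
Line 5: ['content', 'wind'] (min_width=12, slack=5)
Line 6: ['segment', 'old'] (min_width=11, slack=6)

Answer: |clean python they|
|calendar   low  a|
|bridge     island|
|bread        blue|
|content      wind|
|segment old      |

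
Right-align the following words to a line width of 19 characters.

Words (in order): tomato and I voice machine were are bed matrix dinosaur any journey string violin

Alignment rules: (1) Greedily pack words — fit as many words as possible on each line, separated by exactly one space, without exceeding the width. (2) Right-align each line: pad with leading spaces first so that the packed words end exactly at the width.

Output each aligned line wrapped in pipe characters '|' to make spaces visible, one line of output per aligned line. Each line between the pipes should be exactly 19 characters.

Line 1: ['tomato', 'and', 'I', 'voice'] (min_width=18, slack=1)
Line 2: ['machine', 'were', 'are'] (min_width=16, slack=3)
Line 3: ['bed', 'matrix', 'dinosaur'] (min_width=19, slack=0)
Line 4: ['any', 'journey', 'string'] (min_width=18, slack=1)
Line 5: ['violin'] (min_width=6, slack=13)

Answer: | tomato and I voice|
|   machine were are|
|bed matrix dinosaur|
| any journey string|
|             violin|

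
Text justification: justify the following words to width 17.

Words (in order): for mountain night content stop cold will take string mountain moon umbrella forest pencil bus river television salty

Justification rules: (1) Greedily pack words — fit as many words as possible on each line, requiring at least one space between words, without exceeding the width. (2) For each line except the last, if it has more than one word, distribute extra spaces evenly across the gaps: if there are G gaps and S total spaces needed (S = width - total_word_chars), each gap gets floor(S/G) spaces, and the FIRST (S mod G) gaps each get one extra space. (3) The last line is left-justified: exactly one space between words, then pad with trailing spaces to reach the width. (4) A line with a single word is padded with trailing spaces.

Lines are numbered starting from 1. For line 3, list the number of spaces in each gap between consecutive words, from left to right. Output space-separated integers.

Line 1: ['for', 'mountain'] (min_width=12, slack=5)
Line 2: ['night', 'content'] (min_width=13, slack=4)
Line 3: ['stop', 'cold', 'will'] (min_width=14, slack=3)
Line 4: ['take', 'string'] (min_width=11, slack=6)
Line 5: ['mountain', 'moon'] (min_width=13, slack=4)
Line 6: ['umbrella', 'forest'] (min_width=15, slack=2)
Line 7: ['pencil', 'bus', 'river'] (min_width=16, slack=1)
Line 8: ['television', 'salty'] (min_width=16, slack=1)

Answer: 3 2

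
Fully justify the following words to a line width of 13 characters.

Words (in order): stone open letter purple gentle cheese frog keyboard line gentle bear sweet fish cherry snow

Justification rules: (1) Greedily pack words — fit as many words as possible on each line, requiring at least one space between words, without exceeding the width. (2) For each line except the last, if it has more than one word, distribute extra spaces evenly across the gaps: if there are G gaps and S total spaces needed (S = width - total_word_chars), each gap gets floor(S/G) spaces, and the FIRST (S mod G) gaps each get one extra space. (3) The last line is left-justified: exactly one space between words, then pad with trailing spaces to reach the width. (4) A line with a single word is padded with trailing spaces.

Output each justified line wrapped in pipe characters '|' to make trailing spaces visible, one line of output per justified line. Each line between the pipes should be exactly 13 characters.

Answer: |stone    open|
|letter purple|
|gentle cheese|
|frog keyboard|
|line   gentle|
|bear    sweet|
|fish   cherry|
|snow         |

Derivation:
Line 1: ['stone', 'open'] (min_width=10, slack=3)
Line 2: ['letter', 'purple'] (min_width=13, slack=0)
Line 3: ['gentle', 'cheese'] (min_width=13, slack=0)
Line 4: ['frog', 'keyboard'] (min_width=13, slack=0)
Line 5: ['line', 'gentle'] (min_width=11, slack=2)
Line 6: ['bear', 'sweet'] (min_width=10, slack=3)
Line 7: ['fish', 'cherry'] (min_width=11, slack=2)
Line 8: ['snow'] (min_width=4, slack=9)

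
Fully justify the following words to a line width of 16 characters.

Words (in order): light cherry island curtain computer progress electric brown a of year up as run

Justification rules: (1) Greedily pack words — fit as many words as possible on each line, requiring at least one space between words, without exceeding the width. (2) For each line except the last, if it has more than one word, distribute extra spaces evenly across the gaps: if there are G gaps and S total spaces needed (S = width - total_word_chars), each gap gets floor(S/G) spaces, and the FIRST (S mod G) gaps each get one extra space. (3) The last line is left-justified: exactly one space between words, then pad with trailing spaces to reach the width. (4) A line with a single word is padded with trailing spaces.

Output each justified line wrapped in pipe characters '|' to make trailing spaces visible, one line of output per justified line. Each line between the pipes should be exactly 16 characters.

Answer: |light     cherry|
|island   curtain|
|computer        |
|progress        |
|electric brown a|
|of  year  up  as|
|run             |

Derivation:
Line 1: ['light', 'cherry'] (min_width=12, slack=4)
Line 2: ['island', 'curtain'] (min_width=14, slack=2)
Line 3: ['computer'] (min_width=8, slack=8)
Line 4: ['progress'] (min_width=8, slack=8)
Line 5: ['electric', 'brown', 'a'] (min_width=16, slack=0)
Line 6: ['of', 'year', 'up', 'as'] (min_width=13, slack=3)
Line 7: ['run'] (min_width=3, slack=13)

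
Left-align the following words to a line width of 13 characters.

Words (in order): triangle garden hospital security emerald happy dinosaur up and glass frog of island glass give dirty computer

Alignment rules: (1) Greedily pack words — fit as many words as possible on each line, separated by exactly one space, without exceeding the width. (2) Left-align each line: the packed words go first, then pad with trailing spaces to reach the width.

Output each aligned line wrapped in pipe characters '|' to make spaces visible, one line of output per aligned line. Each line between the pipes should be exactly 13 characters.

Answer: |triangle     |
|garden       |
|hospital     |
|security     |
|emerald happy|
|dinosaur up  |
|and glass    |
|frog of      |
|island glass |
|give dirty   |
|computer     |

Derivation:
Line 1: ['triangle'] (min_width=8, slack=5)
Line 2: ['garden'] (min_width=6, slack=7)
Line 3: ['hospital'] (min_width=8, slack=5)
Line 4: ['security'] (min_width=8, slack=5)
Line 5: ['emerald', 'happy'] (min_width=13, slack=0)
Line 6: ['dinosaur', 'up'] (min_width=11, slack=2)
Line 7: ['and', 'glass'] (min_width=9, slack=4)
Line 8: ['frog', 'of'] (min_width=7, slack=6)
Line 9: ['island', 'glass'] (min_width=12, slack=1)
Line 10: ['give', 'dirty'] (min_width=10, slack=3)
Line 11: ['computer'] (min_width=8, slack=5)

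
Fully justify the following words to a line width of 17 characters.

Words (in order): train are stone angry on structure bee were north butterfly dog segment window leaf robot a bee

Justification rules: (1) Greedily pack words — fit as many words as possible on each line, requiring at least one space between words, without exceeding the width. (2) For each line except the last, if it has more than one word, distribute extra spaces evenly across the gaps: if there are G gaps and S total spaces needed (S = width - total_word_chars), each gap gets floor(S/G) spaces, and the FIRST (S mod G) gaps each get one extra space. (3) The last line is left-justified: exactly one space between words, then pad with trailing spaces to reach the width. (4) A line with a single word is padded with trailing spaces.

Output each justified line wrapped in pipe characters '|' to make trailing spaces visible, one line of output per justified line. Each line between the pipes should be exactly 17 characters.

Line 1: ['train', 'are', 'stone'] (min_width=15, slack=2)
Line 2: ['angry', 'on'] (min_width=8, slack=9)
Line 3: ['structure', 'bee'] (min_width=13, slack=4)
Line 4: ['were', 'north'] (min_width=10, slack=7)
Line 5: ['butterfly', 'dog'] (min_width=13, slack=4)
Line 6: ['segment', 'window'] (min_width=14, slack=3)
Line 7: ['leaf', 'robot', 'a', 'bee'] (min_width=16, slack=1)

Answer: |train  are  stone|
|angry          on|
|structure     bee|
|were        north|
|butterfly     dog|
|segment    window|
|leaf robot a bee |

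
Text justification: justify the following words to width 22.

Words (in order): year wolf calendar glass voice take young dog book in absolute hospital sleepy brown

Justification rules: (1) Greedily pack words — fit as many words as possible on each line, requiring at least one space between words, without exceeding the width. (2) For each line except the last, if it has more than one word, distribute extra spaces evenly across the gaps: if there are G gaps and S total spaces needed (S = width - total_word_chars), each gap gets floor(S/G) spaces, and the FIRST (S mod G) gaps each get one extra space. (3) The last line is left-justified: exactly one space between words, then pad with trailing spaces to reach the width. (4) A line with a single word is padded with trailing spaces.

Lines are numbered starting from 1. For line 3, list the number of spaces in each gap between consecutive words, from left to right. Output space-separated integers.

Line 1: ['year', 'wolf', 'calendar'] (min_width=18, slack=4)
Line 2: ['glass', 'voice', 'take', 'young'] (min_width=22, slack=0)
Line 3: ['dog', 'book', 'in', 'absolute'] (min_width=20, slack=2)
Line 4: ['hospital', 'sleepy', 'brown'] (min_width=21, slack=1)

Answer: 2 2 1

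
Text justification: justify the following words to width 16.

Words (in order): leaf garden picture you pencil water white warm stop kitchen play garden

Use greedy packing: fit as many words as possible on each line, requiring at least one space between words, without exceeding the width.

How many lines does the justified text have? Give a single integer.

Answer: 6

Derivation:
Line 1: ['leaf', 'garden'] (min_width=11, slack=5)
Line 2: ['picture', 'you'] (min_width=11, slack=5)
Line 3: ['pencil', 'water'] (min_width=12, slack=4)
Line 4: ['white', 'warm', 'stop'] (min_width=15, slack=1)
Line 5: ['kitchen', 'play'] (min_width=12, slack=4)
Line 6: ['garden'] (min_width=6, slack=10)
Total lines: 6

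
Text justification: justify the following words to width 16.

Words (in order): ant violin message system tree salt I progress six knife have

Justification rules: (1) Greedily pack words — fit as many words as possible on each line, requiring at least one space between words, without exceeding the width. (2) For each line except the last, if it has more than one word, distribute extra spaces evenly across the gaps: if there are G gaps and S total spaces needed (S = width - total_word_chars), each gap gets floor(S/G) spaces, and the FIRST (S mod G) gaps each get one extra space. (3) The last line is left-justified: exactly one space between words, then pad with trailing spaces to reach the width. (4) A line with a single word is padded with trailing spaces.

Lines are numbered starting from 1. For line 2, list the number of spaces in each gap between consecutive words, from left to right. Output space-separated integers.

Line 1: ['ant', 'violin'] (min_width=10, slack=6)
Line 2: ['message', 'system'] (min_width=14, slack=2)
Line 3: ['tree', 'salt', 'I'] (min_width=11, slack=5)
Line 4: ['progress', 'six'] (min_width=12, slack=4)
Line 5: ['knife', 'have'] (min_width=10, slack=6)

Answer: 3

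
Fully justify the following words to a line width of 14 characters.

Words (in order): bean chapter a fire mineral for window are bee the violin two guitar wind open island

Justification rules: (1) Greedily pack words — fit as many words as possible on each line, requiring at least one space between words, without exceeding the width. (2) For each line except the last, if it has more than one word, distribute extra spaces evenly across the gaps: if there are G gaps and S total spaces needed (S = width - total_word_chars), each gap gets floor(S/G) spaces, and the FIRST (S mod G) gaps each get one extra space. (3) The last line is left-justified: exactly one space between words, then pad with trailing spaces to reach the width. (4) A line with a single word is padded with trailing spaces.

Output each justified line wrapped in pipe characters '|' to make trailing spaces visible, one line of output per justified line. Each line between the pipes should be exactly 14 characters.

Answer: |bean chapter a|
|fire   mineral|
|for window are|
|bee the violin|
|two     guitar|
|wind      open|
|island        |

Derivation:
Line 1: ['bean', 'chapter', 'a'] (min_width=14, slack=0)
Line 2: ['fire', 'mineral'] (min_width=12, slack=2)
Line 3: ['for', 'window', 'are'] (min_width=14, slack=0)
Line 4: ['bee', 'the', 'violin'] (min_width=14, slack=0)
Line 5: ['two', 'guitar'] (min_width=10, slack=4)
Line 6: ['wind', 'open'] (min_width=9, slack=5)
Line 7: ['island'] (min_width=6, slack=8)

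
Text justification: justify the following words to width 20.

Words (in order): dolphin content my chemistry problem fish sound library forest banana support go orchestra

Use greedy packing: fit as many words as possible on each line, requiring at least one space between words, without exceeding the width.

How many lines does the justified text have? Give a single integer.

Answer: 5

Derivation:
Line 1: ['dolphin', 'content', 'my'] (min_width=18, slack=2)
Line 2: ['chemistry', 'problem'] (min_width=17, slack=3)
Line 3: ['fish', 'sound', 'library'] (min_width=18, slack=2)
Line 4: ['forest', 'banana'] (min_width=13, slack=7)
Line 5: ['support', 'go', 'orchestra'] (min_width=20, slack=0)
Total lines: 5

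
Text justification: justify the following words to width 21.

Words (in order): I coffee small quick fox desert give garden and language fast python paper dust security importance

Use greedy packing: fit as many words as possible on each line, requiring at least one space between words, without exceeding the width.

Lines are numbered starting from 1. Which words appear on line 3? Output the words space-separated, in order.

Answer: garden and language

Derivation:
Line 1: ['I', 'coffee', 'small', 'quick'] (min_width=20, slack=1)
Line 2: ['fox', 'desert', 'give'] (min_width=15, slack=6)
Line 3: ['garden', 'and', 'language'] (min_width=19, slack=2)
Line 4: ['fast', 'python', 'paper'] (min_width=17, slack=4)
Line 5: ['dust', 'security'] (min_width=13, slack=8)
Line 6: ['importance'] (min_width=10, slack=11)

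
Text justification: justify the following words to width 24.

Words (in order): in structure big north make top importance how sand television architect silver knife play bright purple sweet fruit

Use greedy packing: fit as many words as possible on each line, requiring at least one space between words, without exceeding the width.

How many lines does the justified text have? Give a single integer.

Line 1: ['in', 'structure', 'big', 'north'] (min_width=22, slack=2)
Line 2: ['make', 'top', 'importance', 'how'] (min_width=23, slack=1)
Line 3: ['sand', 'television'] (min_width=15, slack=9)
Line 4: ['architect', 'silver', 'knife'] (min_width=22, slack=2)
Line 5: ['play', 'bright', 'purple', 'sweet'] (min_width=24, slack=0)
Line 6: ['fruit'] (min_width=5, slack=19)
Total lines: 6

Answer: 6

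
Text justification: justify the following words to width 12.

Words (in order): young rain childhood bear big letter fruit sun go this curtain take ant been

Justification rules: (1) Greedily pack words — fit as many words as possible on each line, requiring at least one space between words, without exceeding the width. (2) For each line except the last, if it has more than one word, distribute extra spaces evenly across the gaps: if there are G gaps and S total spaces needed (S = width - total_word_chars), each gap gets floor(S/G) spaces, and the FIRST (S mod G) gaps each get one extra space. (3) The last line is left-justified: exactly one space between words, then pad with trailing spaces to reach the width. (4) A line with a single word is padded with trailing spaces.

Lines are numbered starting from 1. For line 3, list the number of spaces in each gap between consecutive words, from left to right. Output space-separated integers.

Answer: 5

Derivation:
Line 1: ['young', 'rain'] (min_width=10, slack=2)
Line 2: ['childhood'] (min_width=9, slack=3)
Line 3: ['bear', 'big'] (min_width=8, slack=4)
Line 4: ['letter', 'fruit'] (min_width=12, slack=0)
Line 5: ['sun', 'go', 'this'] (min_width=11, slack=1)
Line 6: ['curtain', 'take'] (min_width=12, slack=0)
Line 7: ['ant', 'been'] (min_width=8, slack=4)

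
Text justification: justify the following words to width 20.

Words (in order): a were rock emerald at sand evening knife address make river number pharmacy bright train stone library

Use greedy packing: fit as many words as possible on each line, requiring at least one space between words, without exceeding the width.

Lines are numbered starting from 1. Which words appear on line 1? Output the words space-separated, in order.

Line 1: ['a', 'were', 'rock', 'emerald'] (min_width=19, slack=1)
Line 2: ['at', 'sand', 'evening'] (min_width=15, slack=5)
Line 3: ['knife', 'address', 'make'] (min_width=18, slack=2)
Line 4: ['river', 'number'] (min_width=12, slack=8)
Line 5: ['pharmacy', 'bright'] (min_width=15, slack=5)
Line 6: ['train', 'stone', 'library'] (min_width=19, slack=1)

Answer: a were rock emerald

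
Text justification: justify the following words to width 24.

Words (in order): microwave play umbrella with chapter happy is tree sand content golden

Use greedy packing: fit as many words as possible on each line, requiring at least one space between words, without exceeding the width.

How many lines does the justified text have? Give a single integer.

Answer: 3

Derivation:
Line 1: ['microwave', 'play', 'umbrella'] (min_width=23, slack=1)
Line 2: ['with', 'chapter', 'happy', 'is'] (min_width=21, slack=3)
Line 3: ['tree', 'sand', 'content', 'golden'] (min_width=24, slack=0)
Total lines: 3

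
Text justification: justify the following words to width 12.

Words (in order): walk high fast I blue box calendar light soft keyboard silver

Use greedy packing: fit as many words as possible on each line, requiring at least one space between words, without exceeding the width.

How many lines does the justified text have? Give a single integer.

Answer: 6

Derivation:
Line 1: ['walk', 'high'] (min_width=9, slack=3)
Line 2: ['fast', 'I', 'blue'] (min_width=11, slack=1)
Line 3: ['box', 'calendar'] (min_width=12, slack=0)
Line 4: ['light', 'soft'] (min_width=10, slack=2)
Line 5: ['keyboard'] (min_width=8, slack=4)
Line 6: ['silver'] (min_width=6, slack=6)
Total lines: 6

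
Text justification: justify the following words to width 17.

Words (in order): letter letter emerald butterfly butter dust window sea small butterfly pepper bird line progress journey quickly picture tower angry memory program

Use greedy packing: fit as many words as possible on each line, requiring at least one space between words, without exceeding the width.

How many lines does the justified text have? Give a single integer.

Answer: 10

Derivation:
Line 1: ['letter', 'letter'] (min_width=13, slack=4)
Line 2: ['emerald', 'butterfly'] (min_width=17, slack=0)
Line 3: ['butter', 'dust'] (min_width=11, slack=6)
Line 4: ['window', 'sea', 'small'] (min_width=16, slack=1)
Line 5: ['butterfly', 'pepper'] (min_width=16, slack=1)
Line 6: ['bird', 'line'] (min_width=9, slack=8)
Line 7: ['progress', 'journey'] (min_width=16, slack=1)
Line 8: ['quickly', 'picture'] (min_width=15, slack=2)
Line 9: ['tower', 'angry'] (min_width=11, slack=6)
Line 10: ['memory', 'program'] (min_width=14, slack=3)
Total lines: 10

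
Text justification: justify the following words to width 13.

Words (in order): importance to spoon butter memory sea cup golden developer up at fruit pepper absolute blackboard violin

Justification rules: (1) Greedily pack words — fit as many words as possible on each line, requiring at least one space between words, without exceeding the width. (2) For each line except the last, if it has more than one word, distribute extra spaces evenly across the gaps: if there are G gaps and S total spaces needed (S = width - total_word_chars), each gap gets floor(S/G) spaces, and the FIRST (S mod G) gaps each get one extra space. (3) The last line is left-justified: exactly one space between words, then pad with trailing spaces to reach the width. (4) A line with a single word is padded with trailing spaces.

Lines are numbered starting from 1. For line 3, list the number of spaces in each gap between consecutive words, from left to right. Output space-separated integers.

Line 1: ['importance', 'to'] (min_width=13, slack=0)
Line 2: ['spoon', 'butter'] (min_width=12, slack=1)
Line 3: ['memory', 'sea'] (min_width=10, slack=3)
Line 4: ['cup', 'golden'] (min_width=10, slack=3)
Line 5: ['developer', 'up'] (min_width=12, slack=1)
Line 6: ['at', 'fruit'] (min_width=8, slack=5)
Line 7: ['pepper'] (min_width=6, slack=7)
Line 8: ['absolute'] (min_width=8, slack=5)
Line 9: ['blackboard'] (min_width=10, slack=3)
Line 10: ['violin'] (min_width=6, slack=7)

Answer: 4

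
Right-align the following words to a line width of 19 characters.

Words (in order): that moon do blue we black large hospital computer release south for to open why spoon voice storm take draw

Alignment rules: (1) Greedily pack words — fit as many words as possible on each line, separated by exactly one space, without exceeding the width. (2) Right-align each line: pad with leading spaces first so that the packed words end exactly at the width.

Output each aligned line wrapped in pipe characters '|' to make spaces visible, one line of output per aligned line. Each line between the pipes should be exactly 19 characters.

Line 1: ['that', 'moon', 'do', 'blue'] (min_width=17, slack=2)
Line 2: ['we', 'black', 'large'] (min_width=14, slack=5)
Line 3: ['hospital', 'computer'] (min_width=17, slack=2)
Line 4: ['release', 'south', 'for'] (min_width=17, slack=2)
Line 5: ['to', 'open', 'why', 'spoon'] (min_width=17, slack=2)
Line 6: ['voice', 'storm', 'take'] (min_width=16, slack=3)
Line 7: ['draw'] (min_width=4, slack=15)

Answer: |  that moon do blue|
|     we black large|
|  hospital computer|
|  release south for|
|  to open why spoon|
|   voice storm take|
|               draw|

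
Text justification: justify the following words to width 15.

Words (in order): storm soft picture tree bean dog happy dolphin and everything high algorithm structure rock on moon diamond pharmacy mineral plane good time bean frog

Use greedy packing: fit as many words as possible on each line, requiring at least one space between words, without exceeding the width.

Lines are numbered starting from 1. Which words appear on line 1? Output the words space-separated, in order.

Answer: storm soft

Derivation:
Line 1: ['storm', 'soft'] (min_width=10, slack=5)
Line 2: ['picture', 'tree'] (min_width=12, slack=3)
Line 3: ['bean', 'dog', 'happy'] (min_width=14, slack=1)
Line 4: ['dolphin', 'and'] (min_width=11, slack=4)
Line 5: ['everything', 'high'] (min_width=15, slack=0)
Line 6: ['algorithm'] (min_width=9, slack=6)
Line 7: ['structure', 'rock'] (min_width=14, slack=1)
Line 8: ['on', 'moon', 'diamond'] (min_width=15, slack=0)
Line 9: ['pharmacy'] (min_width=8, slack=7)
Line 10: ['mineral', 'plane'] (min_width=13, slack=2)
Line 11: ['good', 'time', 'bean'] (min_width=14, slack=1)
Line 12: ['frog'] (min_width=4, slack=11)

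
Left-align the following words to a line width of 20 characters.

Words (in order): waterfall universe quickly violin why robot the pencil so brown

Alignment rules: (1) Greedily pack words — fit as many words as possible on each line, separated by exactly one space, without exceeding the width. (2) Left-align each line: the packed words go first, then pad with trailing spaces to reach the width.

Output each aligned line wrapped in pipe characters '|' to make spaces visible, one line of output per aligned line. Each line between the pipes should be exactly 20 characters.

Line 1: ['waterfall', 'universe'] (min_width=18, slack=2)
Line 2: ['quickly', 'violin', 'why'] (min_width=18, slack=2)
Line 3: ['robot', 'the', 'pencil', 'so'] (min_width=19, slack=1)
Line 4: ['brown'] (min_width=5, slack=15)

Answer: |waterfall universe  |
|quickly violin why  |
|robot the pencil so |
|brown               |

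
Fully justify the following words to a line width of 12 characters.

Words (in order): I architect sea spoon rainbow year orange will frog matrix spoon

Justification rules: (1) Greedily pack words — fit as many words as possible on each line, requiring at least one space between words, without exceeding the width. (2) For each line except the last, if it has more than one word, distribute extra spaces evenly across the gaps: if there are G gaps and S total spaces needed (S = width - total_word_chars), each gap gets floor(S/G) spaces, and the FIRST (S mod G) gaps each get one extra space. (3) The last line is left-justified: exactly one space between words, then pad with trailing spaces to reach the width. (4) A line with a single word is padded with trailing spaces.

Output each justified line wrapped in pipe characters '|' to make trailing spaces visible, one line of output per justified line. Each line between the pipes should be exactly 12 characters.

Line 1: ['I', 'architect'] (min_width=11, slack=1)
Line 2: ['sea', 'spoon'] (min_width=9, slack=3)
Line 3: ['rainbow', 'year'] (min_width=12, slack=0)
Line 4: ['orange', 'will'] (min_width=11, slack=1)
Line 5: ['frog', 'matrix'] (min_width=11, slack=1)
Line 6: ['spoon'] (min_width=5, slack=7)

Answer: |I  architect|
|sea    spoon|
|rainbow year|
|orange  will|
|frog  matrix|
|spoon       |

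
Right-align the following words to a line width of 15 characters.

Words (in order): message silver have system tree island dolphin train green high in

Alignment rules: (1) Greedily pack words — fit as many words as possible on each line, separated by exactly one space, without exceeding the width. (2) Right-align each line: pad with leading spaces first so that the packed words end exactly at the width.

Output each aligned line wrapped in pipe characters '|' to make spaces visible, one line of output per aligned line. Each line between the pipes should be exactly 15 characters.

Line 1: ['message', 'silver'] (min_width=14, slack=1)
Line 2: ['have', 'system'] (min_width=11, slack=4)
Line 3: ['tree', 'island'] (min_width=11, slack=4)
Line 4: ['dolphin', 'train'] (min_width=13, slack=2)
Line 5: ['green', 'high', 'in'] (min_width=13, slack=2)

Answer: | message silver|
|    have system|
|    tree island|
|  dolphin train|
|  green high in|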